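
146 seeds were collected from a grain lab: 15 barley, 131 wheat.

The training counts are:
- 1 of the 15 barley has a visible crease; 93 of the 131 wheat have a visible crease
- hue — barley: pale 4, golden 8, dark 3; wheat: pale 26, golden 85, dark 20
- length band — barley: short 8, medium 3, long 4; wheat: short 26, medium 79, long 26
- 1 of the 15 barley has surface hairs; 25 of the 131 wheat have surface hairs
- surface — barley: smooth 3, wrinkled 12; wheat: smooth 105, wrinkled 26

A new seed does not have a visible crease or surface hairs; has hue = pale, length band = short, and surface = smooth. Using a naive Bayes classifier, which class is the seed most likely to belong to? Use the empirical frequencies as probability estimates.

wheat

barley: (15/146) × (14/15) × (4/15) × (8/15) × (14/15) × (3/15) ≈ 0.00254571
wheat: (131/146) × (38/131) × (26/131) × (26/131) × (106/131) × (105/131) ≈ 0.00664948
Highest score → wheat.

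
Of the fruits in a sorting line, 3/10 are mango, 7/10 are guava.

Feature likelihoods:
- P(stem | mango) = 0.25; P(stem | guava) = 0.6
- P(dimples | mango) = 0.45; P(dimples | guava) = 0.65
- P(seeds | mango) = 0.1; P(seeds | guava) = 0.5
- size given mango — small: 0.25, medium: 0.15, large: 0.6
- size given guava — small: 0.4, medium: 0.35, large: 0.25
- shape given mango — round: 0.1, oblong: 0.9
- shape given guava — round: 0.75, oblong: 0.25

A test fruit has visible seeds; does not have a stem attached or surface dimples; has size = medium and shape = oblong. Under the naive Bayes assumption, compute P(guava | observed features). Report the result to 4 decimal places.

0.7196

mango: 0.3 × (1−0.25) × (1−0.45) × 0.1 × 0.15 × 0.9 = 0.001670625
guava: 0.7 × (1−0.6) × (1−0.65) × 0.5 × 0.35 × 0.25 = 0.0042875
P(guava | x) = 0.0042875 / 0.005958125 ≈ 0.7196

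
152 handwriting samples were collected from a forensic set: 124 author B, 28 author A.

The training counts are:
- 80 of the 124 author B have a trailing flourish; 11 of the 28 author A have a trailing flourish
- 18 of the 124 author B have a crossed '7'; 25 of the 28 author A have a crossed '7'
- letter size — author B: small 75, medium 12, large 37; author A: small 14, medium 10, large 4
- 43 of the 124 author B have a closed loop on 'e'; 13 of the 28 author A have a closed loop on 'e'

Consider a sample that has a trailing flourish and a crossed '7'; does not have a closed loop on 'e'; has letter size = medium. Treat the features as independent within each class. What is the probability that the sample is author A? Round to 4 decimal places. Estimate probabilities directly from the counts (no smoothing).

author B: (124/152) × (80/124) × (18/124) × (12/124) × (81/124) ≈ 0.0048297
author A: (28/152) × (11/28) × (25/28) × (10/28) × (15/28) ≈ 0.0123625
P(author A | x) = 0.0123625 / 0.0171922 ≈ 0.7191

0.7191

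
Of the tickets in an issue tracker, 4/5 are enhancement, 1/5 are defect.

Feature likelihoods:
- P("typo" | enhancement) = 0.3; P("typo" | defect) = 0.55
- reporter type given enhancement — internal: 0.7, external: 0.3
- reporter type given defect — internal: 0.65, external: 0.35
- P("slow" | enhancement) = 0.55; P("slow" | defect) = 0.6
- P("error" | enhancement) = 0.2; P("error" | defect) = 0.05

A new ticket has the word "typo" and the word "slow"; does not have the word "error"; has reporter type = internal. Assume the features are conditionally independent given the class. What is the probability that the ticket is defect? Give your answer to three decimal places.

0.355

enhancement: 0.8 × 0.3 × 0.7 × 0.55 × (1−0.2) = 0.07392
defect: 0.2 × 0.55 × 0.65 × 0.6 × (1−0.05) = 0.040755
P(defect | x) = 0.040755 / 0.114675 ≈ 0.355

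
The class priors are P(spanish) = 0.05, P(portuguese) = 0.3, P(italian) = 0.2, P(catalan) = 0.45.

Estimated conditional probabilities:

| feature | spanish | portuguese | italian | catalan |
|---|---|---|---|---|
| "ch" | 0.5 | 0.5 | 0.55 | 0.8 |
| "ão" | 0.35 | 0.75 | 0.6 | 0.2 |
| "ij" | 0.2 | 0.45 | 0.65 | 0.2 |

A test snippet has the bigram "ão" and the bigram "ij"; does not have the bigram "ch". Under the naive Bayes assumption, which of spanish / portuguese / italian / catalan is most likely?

spanish: 0.05 × (1−0.5) × 0.35 × 0.2 = 0.00175
portuguese: 0.3 × (1−0.5) × 0.75 × 0.45 = 0.050625
italian: 0.2 × (1−0.55) × 0.6 × 0.65 = 0.0351
catalan: 0.45 × (1−0.8) × 0.2 × 0.2 = 0.0036
Highest score → portuguese.

portuguese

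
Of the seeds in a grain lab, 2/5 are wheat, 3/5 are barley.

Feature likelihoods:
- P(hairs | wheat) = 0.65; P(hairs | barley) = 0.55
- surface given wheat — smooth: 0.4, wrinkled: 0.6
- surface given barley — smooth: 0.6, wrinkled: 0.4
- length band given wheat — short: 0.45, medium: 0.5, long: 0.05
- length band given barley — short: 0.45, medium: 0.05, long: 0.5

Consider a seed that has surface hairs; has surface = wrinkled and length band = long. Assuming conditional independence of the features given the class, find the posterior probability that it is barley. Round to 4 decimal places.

0.8943

wheat: 0.4 × 0.65 × 0.6 × 0.05 = 0.0078
barley: 0.6 × 0.55 × 0.4 × 0.5 = 0.066
P(barley | x) = 0.066 / 0.0738 ≈ 0.8943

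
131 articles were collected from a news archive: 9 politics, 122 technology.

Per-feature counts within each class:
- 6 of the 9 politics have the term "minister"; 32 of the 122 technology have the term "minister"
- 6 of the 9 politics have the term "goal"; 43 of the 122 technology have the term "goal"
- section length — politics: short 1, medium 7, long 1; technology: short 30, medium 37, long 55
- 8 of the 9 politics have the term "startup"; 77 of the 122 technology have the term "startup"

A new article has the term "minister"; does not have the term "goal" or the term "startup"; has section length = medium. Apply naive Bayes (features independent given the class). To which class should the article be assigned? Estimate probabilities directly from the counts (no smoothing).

politics: (9/131) × (6/9) × (3/9) × (7/9) × (1/9) ≈ 0.00131939
technology: (122/131) × (32/122) × (79/122) × (37/122) × (45/122) ≈ 0.0176946
Highest score → technology.

technology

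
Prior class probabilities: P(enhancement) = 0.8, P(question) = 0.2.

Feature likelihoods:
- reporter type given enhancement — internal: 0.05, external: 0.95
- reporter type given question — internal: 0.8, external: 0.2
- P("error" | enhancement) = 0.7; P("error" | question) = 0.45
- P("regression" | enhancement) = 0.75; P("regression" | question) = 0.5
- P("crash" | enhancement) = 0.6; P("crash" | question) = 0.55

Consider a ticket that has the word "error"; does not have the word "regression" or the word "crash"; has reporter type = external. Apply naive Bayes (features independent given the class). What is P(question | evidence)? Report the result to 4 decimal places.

0.0707

enhancement: 0.8 × 0.95 × 0.7 × (1−0.75) × (1−0.6) = 0.0532
question: 0.2 × 0.2 × 0.45 × (1−0.5) × (1−0.55) = 0.00405
P(question | x) = 0.00405 / 0.05725 ≈ 0.0707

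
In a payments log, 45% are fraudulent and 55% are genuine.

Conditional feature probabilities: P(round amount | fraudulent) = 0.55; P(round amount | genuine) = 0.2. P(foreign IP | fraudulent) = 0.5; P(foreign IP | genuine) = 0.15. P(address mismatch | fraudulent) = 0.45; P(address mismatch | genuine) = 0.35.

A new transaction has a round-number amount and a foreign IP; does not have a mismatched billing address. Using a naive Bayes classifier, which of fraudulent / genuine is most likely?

fraudulent

fraudulent: 0.45 × 0.55 × 0.5 × (1−0.45) = 0.0680625
genuine: 0.55 × 0.2 × 0.15 × (1−0.35) = 0.010725
Highest score → fraudulent.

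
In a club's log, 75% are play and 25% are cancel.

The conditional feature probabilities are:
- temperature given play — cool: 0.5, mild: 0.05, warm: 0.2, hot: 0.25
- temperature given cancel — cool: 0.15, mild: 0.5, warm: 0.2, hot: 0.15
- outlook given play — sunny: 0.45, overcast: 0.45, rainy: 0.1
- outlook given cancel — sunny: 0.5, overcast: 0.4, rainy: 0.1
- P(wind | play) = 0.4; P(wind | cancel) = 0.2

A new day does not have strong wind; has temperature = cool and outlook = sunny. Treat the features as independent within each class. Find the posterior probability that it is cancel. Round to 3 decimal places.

play: 0.75 × 0.5 × 0.45 × (1−0.4) = 0.10125
cancel: 0.25 × 0.15 × 0.5 × (1−0.2) = 0.015
P(cancel | x) = 0.015 / 0.11625 ≈ 0.129

0.129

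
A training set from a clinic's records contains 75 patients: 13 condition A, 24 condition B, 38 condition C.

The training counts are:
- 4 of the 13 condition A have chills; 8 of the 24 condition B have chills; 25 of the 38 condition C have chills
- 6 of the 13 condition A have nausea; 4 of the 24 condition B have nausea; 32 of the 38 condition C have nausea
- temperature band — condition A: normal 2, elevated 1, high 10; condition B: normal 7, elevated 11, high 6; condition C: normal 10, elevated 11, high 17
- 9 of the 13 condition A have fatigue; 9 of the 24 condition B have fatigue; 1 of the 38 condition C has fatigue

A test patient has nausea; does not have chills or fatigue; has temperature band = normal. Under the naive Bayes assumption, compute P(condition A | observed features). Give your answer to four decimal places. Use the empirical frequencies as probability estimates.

0.0564

condition A: (13/75) × (9/13) × (6/13) × (2/13) × (4/13) ≈ 0.00262176
condition B: (24/75) × (16/24) × (4/24) × (7/24) × (15/24) ≈ 0.00648148
condition C: (38/75) × (13/38) × (32/38) × (10/38) × (37/38) ≈ 0.037401
P(condition A | x) = 0.00262176 / 0.04650424 ≈ 0.0564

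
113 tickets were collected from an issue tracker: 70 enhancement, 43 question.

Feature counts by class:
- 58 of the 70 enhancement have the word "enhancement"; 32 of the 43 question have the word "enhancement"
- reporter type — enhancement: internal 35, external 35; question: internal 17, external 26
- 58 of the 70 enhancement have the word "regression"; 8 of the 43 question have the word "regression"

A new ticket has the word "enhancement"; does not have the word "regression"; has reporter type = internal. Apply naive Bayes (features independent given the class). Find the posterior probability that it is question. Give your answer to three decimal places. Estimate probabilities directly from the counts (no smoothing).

enhancement: (70/113) × (58/70) × (35/70) × (12/70) ≈ 0.0439949
question: (43/113) × (32/43) × (17/43) × (35/43) ≈ 0.0911279
P(question | x) = 0.0911279 / 0.1351228 ≈ 0.674

0.674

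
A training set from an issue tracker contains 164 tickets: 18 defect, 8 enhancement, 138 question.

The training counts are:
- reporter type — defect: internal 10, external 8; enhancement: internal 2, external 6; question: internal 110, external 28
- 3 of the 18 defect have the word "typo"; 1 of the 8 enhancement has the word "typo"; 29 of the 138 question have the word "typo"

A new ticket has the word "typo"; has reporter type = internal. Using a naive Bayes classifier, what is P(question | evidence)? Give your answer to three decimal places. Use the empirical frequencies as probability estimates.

0.923

defect: (18/164) × (10/18) × (3/18) ≈ 0.0101626
enhancement: (8/164) × (2/8) × (1/8) ≈ 0.00152439
question: (138/164) × (110/138) × (29/138) ≈ 0.140951
P(question | x) = 0.140951 / 0.15263799 ≈ 0.923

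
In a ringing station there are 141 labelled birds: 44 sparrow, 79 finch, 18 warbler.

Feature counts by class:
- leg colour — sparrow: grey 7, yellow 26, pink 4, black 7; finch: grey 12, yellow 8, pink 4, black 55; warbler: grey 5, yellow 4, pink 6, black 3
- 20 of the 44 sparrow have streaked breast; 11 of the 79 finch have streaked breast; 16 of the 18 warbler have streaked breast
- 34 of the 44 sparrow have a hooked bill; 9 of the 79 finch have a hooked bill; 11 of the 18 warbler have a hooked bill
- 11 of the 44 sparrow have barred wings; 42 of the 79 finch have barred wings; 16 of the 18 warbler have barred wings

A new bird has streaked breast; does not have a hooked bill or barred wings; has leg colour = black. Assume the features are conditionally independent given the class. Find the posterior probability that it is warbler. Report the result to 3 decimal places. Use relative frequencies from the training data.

0.030

sparrow: (44/141) × (7/44) × (20/44) × (10/44) × (33/44) ≈ 0.00384649
finch: (79/141) × (55/79) × (11/79) × (70/79) × (37/79) ≈ 0.02254
warbler: (18/141) × (3/18) × (16/18) × (7/18) × (2/18) ≈ 0.000817208
P(warbler | x) = 0.000817208 / 0.027203698 ≈ 0.030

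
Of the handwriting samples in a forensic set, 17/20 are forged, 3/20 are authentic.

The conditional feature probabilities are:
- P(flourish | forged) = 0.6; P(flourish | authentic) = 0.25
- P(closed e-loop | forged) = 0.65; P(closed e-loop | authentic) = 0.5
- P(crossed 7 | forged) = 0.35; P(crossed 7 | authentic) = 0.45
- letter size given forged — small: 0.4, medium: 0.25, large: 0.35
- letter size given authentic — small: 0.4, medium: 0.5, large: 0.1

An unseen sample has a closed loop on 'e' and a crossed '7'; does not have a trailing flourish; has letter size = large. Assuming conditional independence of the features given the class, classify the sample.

forged: 0.85 × (1−0.6) × 0.65 × 0.35 × 0.35 = 0.0270725
authentic: 0.15 × (1−0.25) × 0.5 × 0.45 × 0.1 = 0.00253125
Highest score → forged.

forged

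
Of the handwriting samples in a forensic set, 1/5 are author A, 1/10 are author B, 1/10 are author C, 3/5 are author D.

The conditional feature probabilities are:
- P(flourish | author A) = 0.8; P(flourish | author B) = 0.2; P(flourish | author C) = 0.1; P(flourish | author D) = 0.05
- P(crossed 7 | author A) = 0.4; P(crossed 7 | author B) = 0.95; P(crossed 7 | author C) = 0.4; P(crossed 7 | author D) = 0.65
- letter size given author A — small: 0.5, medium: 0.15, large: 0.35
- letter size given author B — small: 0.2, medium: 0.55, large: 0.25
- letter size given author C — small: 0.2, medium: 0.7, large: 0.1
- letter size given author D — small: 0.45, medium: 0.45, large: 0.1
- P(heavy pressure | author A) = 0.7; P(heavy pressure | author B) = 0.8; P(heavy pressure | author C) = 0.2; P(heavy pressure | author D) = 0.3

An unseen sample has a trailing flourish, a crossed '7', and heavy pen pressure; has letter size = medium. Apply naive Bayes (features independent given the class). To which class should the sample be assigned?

author A: 0.2 × 0.8 × 0.4 × 0.15 × 0.7 = 0.00672
author B: 0.1 × 0.2 × 0.95 × 0.55 × 0.8 = 0.00836
author C: 0.1 × 0.1 × 0.4 × 0.7 × 0.2 = 0.00056
author D: 0.6 × 0.05 × 0.65 × 0.45 × 0.3 = 0.0026325
Highest score → author B.

author B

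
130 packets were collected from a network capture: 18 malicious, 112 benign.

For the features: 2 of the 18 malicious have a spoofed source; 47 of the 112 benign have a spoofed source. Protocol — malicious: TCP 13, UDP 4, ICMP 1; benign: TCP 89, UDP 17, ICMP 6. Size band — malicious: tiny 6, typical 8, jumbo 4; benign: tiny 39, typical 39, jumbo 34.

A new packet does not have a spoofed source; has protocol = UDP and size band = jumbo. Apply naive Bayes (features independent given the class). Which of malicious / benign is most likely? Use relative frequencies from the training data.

malicious: (18/130) × (16/18) × (4/18) × (4/18) ≈ 0.00607787
benign: (112/130) × (65/112) × (17/112) × (34/112) ≈ 0.0230389
Highest score → benign.

benign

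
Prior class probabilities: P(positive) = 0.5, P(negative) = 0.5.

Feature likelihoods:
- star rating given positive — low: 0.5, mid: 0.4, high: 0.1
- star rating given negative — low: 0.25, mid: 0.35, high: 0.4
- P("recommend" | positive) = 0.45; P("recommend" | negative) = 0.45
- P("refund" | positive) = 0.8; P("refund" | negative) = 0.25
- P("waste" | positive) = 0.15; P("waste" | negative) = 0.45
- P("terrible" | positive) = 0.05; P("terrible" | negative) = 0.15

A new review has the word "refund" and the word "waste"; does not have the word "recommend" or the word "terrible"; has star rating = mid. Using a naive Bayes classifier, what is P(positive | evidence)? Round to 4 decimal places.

positive: 0.5 × 0.4 × (1−0.45) × 0.8 × 0.15 × (1−0.05) = 0.01254
negative: 0.5 × 0.35 × (1−0.45) × 0.25 × 0.45 × (1−0.15) = 0.00920390625
P(positive | x) = 0.01254 / 0.02174390625 ≈ 0.5767

0.5767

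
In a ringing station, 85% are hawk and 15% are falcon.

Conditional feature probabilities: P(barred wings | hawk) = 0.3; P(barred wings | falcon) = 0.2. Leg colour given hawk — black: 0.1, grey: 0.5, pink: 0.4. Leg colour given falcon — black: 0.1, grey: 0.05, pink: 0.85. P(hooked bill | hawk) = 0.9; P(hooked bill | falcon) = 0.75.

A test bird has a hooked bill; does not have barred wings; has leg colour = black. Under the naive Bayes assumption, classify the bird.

hawk

hawk: 0.85 × (1−0.3) × 0.1 × 0.9 = 0.05355
falcon: 0.15 × (1−0.2) × 0.1 × 0.75 = 0.009
Highest score → hawk.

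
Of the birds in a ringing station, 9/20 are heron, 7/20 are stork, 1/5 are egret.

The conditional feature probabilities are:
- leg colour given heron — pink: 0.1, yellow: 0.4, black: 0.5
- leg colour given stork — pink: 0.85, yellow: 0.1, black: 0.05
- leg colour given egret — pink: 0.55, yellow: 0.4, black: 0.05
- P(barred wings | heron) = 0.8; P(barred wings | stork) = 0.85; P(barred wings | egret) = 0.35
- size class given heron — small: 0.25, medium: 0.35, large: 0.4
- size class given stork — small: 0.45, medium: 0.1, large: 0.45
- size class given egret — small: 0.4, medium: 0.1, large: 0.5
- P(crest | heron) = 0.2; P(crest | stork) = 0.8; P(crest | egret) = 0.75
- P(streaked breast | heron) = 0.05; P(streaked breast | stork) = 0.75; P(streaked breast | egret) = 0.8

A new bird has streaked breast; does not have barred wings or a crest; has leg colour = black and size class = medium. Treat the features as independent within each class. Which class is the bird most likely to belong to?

heron: 0.45 × 0.5 × (1−0.8) × 0.35 × (1−0.2) × 0.05 = 0.00063
stork: 0.35 × 0.05 × (1−0.85) × 0.1 × (1−0.8) × 0.75 = 0.000039375
egret: 0.2 × 0.05 × (1−0.35) × 0.1 × (1−0.75) × 0.8 = 0.00013
Highest score → heron.

heron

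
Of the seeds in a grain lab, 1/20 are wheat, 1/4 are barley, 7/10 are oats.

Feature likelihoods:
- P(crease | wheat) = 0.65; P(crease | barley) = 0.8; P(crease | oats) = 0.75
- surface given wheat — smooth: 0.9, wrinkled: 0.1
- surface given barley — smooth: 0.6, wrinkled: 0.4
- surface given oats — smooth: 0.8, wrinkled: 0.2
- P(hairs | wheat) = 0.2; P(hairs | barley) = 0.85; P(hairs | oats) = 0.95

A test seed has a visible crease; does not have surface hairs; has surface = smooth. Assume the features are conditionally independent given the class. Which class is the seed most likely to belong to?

wheat: 0.05 × 0.65 × 0.9 × (1−0.2) = 0.0234
barley: 0.25 × 0.8 × 0.6 × (1−0.85) = 0.018
oats: 0.7 × 0.75 × 0.8 × (1−0.95) = 0.021
Highest score → wheat.

wheat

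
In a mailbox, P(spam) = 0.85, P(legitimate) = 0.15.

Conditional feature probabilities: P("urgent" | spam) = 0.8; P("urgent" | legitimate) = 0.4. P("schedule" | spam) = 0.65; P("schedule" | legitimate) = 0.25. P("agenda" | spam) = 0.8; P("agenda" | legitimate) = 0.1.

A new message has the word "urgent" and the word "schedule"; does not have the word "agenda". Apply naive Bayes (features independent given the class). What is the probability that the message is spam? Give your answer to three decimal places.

0.868

spam: 0.85 × 0.8 × 0.65 × (1−0.8) = 0.0884
legitimate: 0.15 × 0.4 × 0.25 × (1−0.1) = 0.0135
P(spam | x) = 0.0884 / 0.1019 ≈ 0.868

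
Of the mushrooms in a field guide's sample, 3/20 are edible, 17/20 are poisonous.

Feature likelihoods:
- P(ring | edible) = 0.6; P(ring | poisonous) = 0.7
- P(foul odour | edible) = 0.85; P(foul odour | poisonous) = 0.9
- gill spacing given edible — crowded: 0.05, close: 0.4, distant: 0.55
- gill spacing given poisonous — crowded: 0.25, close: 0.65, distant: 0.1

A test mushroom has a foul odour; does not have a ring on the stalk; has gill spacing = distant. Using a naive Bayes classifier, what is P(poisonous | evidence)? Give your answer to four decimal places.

edible: 0.15 × (1−0.6) × 0.85 × 0.55 = 0.02805
poisonous: 0.85 × (1−0.7) × 0.9 × 0.1 = 0.02295
P(poisonous | x) = 0.02295 / 0.051 ≈ 0.4500

0.4500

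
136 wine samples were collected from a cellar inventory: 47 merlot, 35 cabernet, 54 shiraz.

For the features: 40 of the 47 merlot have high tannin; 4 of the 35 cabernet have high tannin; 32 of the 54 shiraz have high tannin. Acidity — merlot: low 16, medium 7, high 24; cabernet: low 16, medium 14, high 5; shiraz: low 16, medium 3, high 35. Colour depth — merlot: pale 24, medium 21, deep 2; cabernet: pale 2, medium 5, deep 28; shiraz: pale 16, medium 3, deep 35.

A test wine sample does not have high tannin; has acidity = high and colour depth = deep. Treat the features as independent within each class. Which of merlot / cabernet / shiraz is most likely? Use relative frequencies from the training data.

merlot: (47/136) × (7/47) × (24/47) × (2/47) ≈ 0.00111842
cabernet: (35/136) × (31/35) × (5/35) × (28/35) ≈ 0.0260504
shiraz: (54/136) × (22/54) × (35/54) × (35/54) ≈ 0.0679567
Highest score → shiraz.

shiraz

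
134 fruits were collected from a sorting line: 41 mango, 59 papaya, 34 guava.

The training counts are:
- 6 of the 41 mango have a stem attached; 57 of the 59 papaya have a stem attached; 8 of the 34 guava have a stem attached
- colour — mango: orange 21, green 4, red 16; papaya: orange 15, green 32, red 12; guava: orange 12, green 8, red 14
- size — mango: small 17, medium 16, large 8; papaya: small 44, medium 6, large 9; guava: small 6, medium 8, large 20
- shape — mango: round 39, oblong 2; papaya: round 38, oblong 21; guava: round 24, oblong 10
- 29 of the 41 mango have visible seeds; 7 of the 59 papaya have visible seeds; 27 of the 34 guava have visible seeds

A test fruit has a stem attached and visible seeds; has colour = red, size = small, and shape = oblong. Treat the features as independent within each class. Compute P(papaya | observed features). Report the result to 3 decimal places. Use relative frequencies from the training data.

0.683

mango: (41/134) × (6/41) × (16/41) × (17/41) × (2/41) × (29/41) ≈ 0.000249982
papaya: (59/134) × (57/59) × (12/59) × (44/59) × (21/59) × (7/59) ≈ 0.00272467
guava: (34/134) × (8/34) × (14/34) × (6/34) × (10/34) × (27/34) ≈ 0.00101324
P(papaya | x) = 0.00272467 / 0.003987892 ≈ 0.683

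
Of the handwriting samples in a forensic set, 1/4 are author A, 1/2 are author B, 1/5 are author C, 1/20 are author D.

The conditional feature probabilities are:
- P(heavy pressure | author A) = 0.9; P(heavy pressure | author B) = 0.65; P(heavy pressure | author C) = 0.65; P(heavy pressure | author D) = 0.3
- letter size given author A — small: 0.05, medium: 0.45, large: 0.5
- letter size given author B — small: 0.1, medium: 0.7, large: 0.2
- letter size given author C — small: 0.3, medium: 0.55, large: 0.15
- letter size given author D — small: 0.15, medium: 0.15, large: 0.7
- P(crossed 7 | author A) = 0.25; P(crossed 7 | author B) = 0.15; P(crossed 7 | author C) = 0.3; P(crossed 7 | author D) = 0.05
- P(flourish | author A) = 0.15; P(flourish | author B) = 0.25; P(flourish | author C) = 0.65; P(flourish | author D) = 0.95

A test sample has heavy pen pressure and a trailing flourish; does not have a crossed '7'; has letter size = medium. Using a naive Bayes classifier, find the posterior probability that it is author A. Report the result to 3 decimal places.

author A: 0.25 × 0.9 × 0.45 × (1−0.25) × 0.15 = 0.011390625
author B: 0.5 × 0.65 × 0.7 × (1−0.15) × 0.25 = 0.04834375
author C: 0.2 × 0.65 × 0.55 × (1−0.3) × 0.65 = 0.0325325
author D: 0.05 × 0.3 × 0.15 × (1−0.05) × 0.95 = 0.002030625
P(author A | x) = 0.011390625 / 0.0942975 ≈ 0.121

0.121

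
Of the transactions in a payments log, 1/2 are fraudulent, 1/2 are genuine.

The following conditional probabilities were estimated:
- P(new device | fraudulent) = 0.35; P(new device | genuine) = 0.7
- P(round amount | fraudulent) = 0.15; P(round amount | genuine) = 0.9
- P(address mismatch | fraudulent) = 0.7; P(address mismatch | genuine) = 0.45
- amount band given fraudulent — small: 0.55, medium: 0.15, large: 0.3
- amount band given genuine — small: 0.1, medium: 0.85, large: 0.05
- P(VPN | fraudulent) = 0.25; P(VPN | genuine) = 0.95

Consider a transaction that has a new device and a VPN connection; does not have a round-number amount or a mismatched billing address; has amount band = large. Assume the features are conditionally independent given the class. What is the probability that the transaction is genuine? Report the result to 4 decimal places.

0.2146

fraudulent: 0.5 × 0.35 × (1−0.15) × (1−0.7) × 0.3 × 0.25 = 0.003346875
genuine: 0.5 × 0.7 × (1−0.9) × (1−0.45) × 0.05 × 0.95 = 0.000914375
P(genuine | x) = 0.000914375 / 0.00426125 ≈ 0.2146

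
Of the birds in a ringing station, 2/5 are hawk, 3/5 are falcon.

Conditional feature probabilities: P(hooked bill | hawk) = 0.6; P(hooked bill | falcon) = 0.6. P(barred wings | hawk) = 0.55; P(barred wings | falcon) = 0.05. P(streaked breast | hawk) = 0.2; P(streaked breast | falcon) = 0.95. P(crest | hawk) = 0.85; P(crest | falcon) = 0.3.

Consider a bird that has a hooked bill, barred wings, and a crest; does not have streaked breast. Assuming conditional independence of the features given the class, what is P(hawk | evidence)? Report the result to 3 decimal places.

hawk: 0.4 × 0.6 × 0.55 × (1−0.2) × 0.85 = 0.08976
falcon: 0.6 × 0.6 × 0.05 × (1−0.95) × 0.3 = 0.00027
P(hawk | x) = 0.08976 / 0.09003 ≈ 0.997

0.997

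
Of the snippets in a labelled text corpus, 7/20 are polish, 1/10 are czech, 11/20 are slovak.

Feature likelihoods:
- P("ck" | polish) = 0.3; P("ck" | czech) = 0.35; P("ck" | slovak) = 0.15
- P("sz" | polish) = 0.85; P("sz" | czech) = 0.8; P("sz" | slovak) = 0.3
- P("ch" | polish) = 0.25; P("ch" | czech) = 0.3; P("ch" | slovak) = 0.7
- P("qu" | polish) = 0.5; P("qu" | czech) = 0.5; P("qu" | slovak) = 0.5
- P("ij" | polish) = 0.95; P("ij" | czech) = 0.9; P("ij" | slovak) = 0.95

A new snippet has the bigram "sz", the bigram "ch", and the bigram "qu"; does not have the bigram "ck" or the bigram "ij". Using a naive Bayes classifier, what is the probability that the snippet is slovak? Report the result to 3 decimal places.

polish: 0.35 × (1−0.3) × 0.85 × 0.25 × 0.5 × (1−0.95) = 0.0013015625
czech: 0.1 × (1−0.35) × 0.8 × 0.3 × 0.5 × (1−0.9) = 0.00078
slovak: 0.55 × (1−0.15) × 0.3 × 0.7 × 0.5 × (1−0.95) = 0.002454375
P(slovak | x) = 0.002454375 / 0.0045359375 ≈ 0.541

0.541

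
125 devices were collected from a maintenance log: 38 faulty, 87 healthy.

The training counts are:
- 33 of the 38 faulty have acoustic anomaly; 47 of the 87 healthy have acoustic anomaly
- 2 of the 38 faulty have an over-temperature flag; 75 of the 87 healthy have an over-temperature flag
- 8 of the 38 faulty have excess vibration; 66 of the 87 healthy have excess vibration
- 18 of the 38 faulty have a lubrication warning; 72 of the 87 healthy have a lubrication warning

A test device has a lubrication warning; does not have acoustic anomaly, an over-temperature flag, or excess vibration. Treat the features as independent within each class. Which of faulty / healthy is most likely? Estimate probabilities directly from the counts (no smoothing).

faulty: (38/125) × (5/38) × (36/38) × (30/38) × (18/38) ≈ 0.0141712
healthy: (87/125) × (40/87) × (12/87) × (21/87) × (72/87) ≈ 0.00881709
Highest score → faulty.

faulty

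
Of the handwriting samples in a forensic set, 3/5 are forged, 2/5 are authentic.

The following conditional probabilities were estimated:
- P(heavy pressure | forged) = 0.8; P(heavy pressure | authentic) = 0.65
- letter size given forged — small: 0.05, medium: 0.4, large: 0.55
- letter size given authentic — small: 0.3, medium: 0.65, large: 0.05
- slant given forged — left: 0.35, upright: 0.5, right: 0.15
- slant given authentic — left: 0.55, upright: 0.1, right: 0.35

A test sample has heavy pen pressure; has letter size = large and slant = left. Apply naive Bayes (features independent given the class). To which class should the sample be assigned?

forged: 0.6 × 0.8 × 0.55 × 0.35 = 0.0924
authentic: 0.4 × 0.65 × 0.05 × 0.55 = 0.00715
Highest score → forged.

forged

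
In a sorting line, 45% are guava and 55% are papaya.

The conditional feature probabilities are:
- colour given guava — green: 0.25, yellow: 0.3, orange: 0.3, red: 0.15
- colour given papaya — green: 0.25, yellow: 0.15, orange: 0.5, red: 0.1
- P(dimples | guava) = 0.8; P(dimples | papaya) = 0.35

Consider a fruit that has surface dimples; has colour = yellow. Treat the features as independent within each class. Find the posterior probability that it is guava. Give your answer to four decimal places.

guava: 0.45 × 0.3 × 0.8 = 0.108
papaya: 0.55 × 0.15 × 0.35 = 0.028875
P(guava | x) = 0.108 / 0.136875 ≈ 0.7890

0.7890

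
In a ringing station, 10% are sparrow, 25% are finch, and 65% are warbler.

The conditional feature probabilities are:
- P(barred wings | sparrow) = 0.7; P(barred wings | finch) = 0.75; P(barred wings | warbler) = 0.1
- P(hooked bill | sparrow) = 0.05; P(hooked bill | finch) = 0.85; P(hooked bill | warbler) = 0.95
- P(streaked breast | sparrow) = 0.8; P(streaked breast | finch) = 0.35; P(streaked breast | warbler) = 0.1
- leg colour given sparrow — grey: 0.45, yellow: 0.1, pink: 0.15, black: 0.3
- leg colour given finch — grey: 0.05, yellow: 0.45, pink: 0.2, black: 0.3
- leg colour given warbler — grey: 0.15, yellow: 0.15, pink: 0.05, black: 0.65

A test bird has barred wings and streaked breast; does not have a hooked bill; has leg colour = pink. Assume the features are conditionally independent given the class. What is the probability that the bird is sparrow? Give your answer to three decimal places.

0.801

sparrow: 0.1 × 0.7 × (1−0.05) × 0.8 × 0.15 = 0.00798
finch: 0.25 × 0.75 × (1−0.85) × 0.35 × 0.2 = 0.00196875
warbler: 0.65 × 0.1 × (1−0.95) × 0.1 × 0.05 = 0.00001625
P(sparrow | x) = 0.00798 / 0.009965 ≈ 0.801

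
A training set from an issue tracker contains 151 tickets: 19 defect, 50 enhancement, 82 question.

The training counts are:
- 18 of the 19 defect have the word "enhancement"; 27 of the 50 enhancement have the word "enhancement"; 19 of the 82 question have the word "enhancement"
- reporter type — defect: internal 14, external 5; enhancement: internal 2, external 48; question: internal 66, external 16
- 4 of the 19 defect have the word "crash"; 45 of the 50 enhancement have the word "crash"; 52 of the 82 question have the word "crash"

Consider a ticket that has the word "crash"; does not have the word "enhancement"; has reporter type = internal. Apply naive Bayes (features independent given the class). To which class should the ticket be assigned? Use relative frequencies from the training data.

question

defect: (19/151) × (1/19) × (14/19) × (4/19) ≈ 0.00102732
enhancement: (50/151) × (23/50) × (2/50) × (45/50) ≈ 0.00548344
question: (82/151) × (63/82) × (66/82) × (52/82) ≈ 0.212953
Highest score → question.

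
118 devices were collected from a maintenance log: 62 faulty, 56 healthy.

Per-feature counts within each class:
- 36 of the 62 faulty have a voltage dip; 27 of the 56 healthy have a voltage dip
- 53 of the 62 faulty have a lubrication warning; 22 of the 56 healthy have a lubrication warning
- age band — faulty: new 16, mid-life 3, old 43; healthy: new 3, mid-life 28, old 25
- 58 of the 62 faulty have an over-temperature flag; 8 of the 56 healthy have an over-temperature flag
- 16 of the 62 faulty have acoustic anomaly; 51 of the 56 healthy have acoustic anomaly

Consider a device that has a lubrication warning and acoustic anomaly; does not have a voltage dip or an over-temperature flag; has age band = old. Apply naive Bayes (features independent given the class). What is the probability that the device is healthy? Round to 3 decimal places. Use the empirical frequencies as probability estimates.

faulty: (62/118) × (26/62) × (53/62) × (43/62) × (4/62) × (16/62) ≈ 0.00217495
healthy: (56/118) × (29/56) × (22/56) × (25/56) × (48/56) × (51/56) ≈ 0.0336464
P(healthy | x) = 0.0336464 / 0.03582135 ≈ 0.939

0.939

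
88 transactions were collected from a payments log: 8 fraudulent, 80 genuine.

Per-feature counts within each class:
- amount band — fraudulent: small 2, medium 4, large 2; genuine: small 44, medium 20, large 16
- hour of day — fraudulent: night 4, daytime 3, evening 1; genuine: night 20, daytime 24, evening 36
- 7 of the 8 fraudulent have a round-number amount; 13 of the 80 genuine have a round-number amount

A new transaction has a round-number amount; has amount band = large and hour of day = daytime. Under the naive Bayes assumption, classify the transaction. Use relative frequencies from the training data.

fraudulent: (8/88) × (2/8) × (3/8) × (7/8) ≈ 0.00745739
genuine: (80/88) × (16/80) × (24/80) × (13/80) ≈ 0.00886364
Highest score → genuine.

genuine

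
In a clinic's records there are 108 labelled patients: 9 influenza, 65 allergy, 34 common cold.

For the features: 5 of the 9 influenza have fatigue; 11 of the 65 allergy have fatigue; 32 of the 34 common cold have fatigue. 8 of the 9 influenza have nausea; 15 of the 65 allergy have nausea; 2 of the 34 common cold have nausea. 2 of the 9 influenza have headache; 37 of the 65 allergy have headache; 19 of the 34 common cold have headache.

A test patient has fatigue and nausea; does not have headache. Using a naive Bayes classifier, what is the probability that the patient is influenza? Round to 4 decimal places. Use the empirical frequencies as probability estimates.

influenza: (9/108) × (5/9) × (8/9) × (7/9) ≈ 0.0320073
allergy: (65/108) × (11/65) × (15/65) × (28/65) ≈ 0.0101249
common cold: (34/108) × (32/34) × (2/34) × (15/34) ≈ 0.00768935
P(influenza | x) = 0.0320073 / 0.04982155 ≈ 0.6424

0.6424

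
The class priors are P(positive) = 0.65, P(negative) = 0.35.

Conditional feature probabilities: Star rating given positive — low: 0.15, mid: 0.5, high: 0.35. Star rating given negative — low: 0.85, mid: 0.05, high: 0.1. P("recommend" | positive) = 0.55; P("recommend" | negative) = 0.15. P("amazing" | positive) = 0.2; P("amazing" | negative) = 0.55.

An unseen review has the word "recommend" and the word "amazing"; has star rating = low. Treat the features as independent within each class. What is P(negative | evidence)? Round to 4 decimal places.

positive: 0.65 × 0.15 × 0.55 × 0.2 = 0.010725
negative: 0.35 × 0.85 × 0.15 × 0.55 = 0.02454375
P(negative | x) = 0.02454375 / 0.03526875 ≈ 0.6959

0.6959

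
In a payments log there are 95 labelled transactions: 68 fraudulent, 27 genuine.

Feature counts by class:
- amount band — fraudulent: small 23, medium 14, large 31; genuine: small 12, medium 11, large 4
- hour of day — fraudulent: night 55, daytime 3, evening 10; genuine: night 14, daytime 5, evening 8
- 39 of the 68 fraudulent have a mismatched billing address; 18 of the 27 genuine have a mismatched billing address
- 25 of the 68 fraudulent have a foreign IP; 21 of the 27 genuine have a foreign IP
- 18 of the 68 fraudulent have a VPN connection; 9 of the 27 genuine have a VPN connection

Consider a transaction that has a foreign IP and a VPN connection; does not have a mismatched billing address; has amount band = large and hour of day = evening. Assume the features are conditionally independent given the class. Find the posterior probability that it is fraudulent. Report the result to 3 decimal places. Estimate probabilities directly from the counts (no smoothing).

0.649

fraudulent: (68/95) × (31/68) × (10/68) × (29/68) × (25/68) × (18/68) ≈ 0.00199165
genuine: (27/95) × (4/27) × (8/27) × (9/27) × (21/27) × (9/27) ≈ 0.00107814
P(fraudulent | x) = 0.00199165 / 0.00306979 ≈ 0.649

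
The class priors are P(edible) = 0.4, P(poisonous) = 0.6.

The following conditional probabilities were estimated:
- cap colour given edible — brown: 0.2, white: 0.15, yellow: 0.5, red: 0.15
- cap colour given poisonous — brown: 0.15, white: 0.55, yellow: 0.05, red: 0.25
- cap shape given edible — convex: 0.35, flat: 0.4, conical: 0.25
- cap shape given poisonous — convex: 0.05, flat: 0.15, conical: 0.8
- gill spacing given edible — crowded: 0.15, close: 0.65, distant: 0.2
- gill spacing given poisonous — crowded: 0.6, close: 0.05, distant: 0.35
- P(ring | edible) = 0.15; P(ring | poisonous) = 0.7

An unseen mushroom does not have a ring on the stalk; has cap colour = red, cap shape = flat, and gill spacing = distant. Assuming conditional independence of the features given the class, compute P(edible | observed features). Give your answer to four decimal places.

edible: 0.4 × 0.15 × 0.4 × 0.2 × (1−0.15) = 0.00408
poisonous: 0.6 × 0.25 × 0.15 × 0.35 × (1−0.7) = 0.0023625
P(edible | x) = 0.00408 / 0.0064425 ≈ 0.6333

0.6333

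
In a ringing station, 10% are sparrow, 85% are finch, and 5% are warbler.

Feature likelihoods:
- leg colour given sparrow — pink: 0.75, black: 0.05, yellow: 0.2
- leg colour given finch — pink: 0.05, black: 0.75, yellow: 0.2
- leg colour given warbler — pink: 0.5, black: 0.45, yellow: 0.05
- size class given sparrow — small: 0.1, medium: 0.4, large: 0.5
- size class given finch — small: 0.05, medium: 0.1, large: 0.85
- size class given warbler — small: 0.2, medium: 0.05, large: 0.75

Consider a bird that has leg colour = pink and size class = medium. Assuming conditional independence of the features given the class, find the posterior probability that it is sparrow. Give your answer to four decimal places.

0.8451

sparrow: 0.1 × 0.75 × 0.4 = 0.03
finch: 0.85 × 0.05 × 0.1 = 0.00425
warbler: 0.05 × 0.5 × 0.05 = 0.00125
P(sparrow | x) = 0.03 / 0.0355 ≈ 0.8451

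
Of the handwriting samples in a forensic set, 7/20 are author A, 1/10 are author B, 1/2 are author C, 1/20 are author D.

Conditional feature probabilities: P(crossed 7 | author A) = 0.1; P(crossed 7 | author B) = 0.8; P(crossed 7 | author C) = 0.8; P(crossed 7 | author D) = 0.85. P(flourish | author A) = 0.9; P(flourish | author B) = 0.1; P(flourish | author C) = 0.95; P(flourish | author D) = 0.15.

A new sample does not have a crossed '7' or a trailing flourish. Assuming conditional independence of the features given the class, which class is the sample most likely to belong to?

author A: 0.35 × (1−0.1) × (1−0.9) = 0.0315
author B: 0.1 × (1−0.8) × (1−0.1) = 0.018
author C: 0.5 × (1−0.8) × (1−0.95) = 0.005
author D: 0.05 × (1−0.85) × (1−0.15) = 0.006375
Highest score → author A.

author A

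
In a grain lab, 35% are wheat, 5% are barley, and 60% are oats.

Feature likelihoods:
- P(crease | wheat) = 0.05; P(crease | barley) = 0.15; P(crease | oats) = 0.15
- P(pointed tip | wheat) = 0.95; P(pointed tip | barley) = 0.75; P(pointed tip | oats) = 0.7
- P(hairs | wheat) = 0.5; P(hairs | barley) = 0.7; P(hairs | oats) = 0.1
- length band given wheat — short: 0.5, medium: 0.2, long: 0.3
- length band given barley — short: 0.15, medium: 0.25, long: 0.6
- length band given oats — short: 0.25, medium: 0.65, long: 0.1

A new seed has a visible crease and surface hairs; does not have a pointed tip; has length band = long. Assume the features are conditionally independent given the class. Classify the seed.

barley

wheat: 0.35 × 0.05 × (1−0.95) × 0.5 × 0.3 = 0.00013125
barley: 0.05 × 0.15 × (1−0.75) × 0.7 × 0.6 = 0.0007875
oats: 0.6 × 0.15 × (1−0.7) × 0.1 × 0.1 = 0.00027
Highest score → barley.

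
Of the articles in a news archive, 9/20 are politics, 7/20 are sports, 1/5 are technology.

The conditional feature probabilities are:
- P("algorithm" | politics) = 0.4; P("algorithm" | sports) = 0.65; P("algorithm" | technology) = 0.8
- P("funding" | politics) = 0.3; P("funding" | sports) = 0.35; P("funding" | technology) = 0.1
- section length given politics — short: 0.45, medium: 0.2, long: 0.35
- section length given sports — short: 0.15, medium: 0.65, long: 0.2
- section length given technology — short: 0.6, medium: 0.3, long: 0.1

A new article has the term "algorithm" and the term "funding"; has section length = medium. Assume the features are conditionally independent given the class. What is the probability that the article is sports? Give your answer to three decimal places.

0.768

politics: 0.45 × 0.4 × 0.3 × 0.2 = 0.0108
sports: 0.35 × 0.65 × 0.35 × 0.65 = 0.05175625
technology: 0.2 × 0.8 × 0.1 × 0.3 = 0.0048
P(sports | x) = 0.05175625 / 0.06735625 ≈ 0.768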